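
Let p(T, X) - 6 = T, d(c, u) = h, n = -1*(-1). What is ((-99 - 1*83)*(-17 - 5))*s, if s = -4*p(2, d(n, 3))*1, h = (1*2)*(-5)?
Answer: -128128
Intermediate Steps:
n = 1
h = -10 (h = 2*(-5) = -10)
d(c, u) = -10
p(T, X) = 6 + T
s = -32 (s = -4*(6 + 2)*1 = -4*8*1 = -32*1 = -32)
((-99 - 1*83)*(-17 - 5))*s = ((-99 - 1*83)*(-17 - 5))*(-32) = ((-99 - 83)*(-22))*(-32) = -182*(-22)*(-32) = 4004*(-32) = -128128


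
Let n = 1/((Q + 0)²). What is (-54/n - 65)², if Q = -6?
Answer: 4036081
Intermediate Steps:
n = 1/36 (n = 1/((-6 + 0)²) = 1/((-6)²) = 1/36 ≈ 0.027778)
(-54/n - 65)² = (-54/1/36 - 65)² = (-54*36 - 65)² = (-1944 - 65)² = (-2009)² = 4036081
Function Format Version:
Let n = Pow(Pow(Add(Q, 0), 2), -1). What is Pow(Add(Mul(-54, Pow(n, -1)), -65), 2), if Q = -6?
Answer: 4036081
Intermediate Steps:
n = Rational(1, 36) (n = Pow(Pow(Add(-6, 0), 2), -1) = Pow(Pow(-6, 2), -1) = Pow(36, -1) = Rational(1, 36) ≈ 0.027778)
Pow(Add(Mul(-54, Pow(n, -1)), -65), 2) = Pow(Add(Mul(-54, Pow(Rational(1, 36), -1)), -65), 2) = Pow(Add(Mul(-54, 36), -65), 2) = Pow(Add(-1944, -65), 2) = Pow(-2009, 2) = 4036081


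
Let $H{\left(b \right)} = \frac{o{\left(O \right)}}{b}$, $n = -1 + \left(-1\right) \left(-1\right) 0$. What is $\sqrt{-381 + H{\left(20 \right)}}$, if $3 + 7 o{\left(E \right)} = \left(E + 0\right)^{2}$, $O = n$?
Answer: $\frac{i \sqrt{1866970}}{70} \approx 19.52 i$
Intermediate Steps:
$n = -1$ ($n = -1 + 1 \cdot 0 = -1 + 0 = -1$)
$O = -1$
$o{\left(E \right)} = - \frac{3}{7} + \frac{E^{2}}{7}$ ($o{\left(E \right)} = - \frac{3}{7} + \frac{\left(E + 0\right)^{2}}{7} = - \frac{3}{7} + \frac{E^{2}}{7}$)
$H{\left(b \right)} = - \frac{2}{7 b}$ ($H{\left(b \right)} = \frac{- \frac{3}{7} + \frac{\left(-1\right)^{2}}{7}}{b} = \frac{- \frac{3}{7} + \frac{1}{7} \cdot 1}{b} = \frac{- \frac{3}{7} + \frac{1}{7}}{b} = - \frac{2}{7 b}$)
$\sqrt{-381 + H{\left(20 \right)}} = \sqrt{-381 - \frac{2}{7 \cdot 20}} = \sqrt{-381 - \frac{1}{70}} = \sqrt{- \frac{26671}{70}} = \frac{i \sqrt{1866970}}{70}$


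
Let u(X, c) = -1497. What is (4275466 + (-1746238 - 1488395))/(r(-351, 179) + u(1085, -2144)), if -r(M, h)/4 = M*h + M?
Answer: 1040833/251223 ≈ 4.1431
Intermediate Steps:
r(M, h) = -4*M - 4*M*h (r(M, h) = -4*(M*h + M) = -4*(M + M*h) = -4*M - 4*M*h)
(4275466 + (-1746238 - 1488395))/(r(-351, 179) + u(1085, -2144)) = (4275466 + (-1746238 - 1488395))/(-4*(-351)*(1 + 179) - 1497) = (4275466 - 3234633)/(-4*(-351)*180 - 1497) = 1040833/(252720 - 1497) = 1040833/251223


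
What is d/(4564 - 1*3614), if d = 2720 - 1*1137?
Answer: 1583/950 ≈ 1.6663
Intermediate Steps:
d = 1583 (d = 2720 - 1137 = 1583)
d/(4564 - 1*3614) = 1583/(4564 - 1*3614) = 1583/(4564 - 3614) = 1583/950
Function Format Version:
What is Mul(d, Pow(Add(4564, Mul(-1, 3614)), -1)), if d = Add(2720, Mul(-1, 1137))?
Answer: Rational(1583, 950) ≈ 1.6663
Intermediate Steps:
d = 1583 (d = Add(2720, -1137) = 1583)
Mul(d, Pow(Add(4564, Mul(-1, 3614)), -1)) = Mul(1583, Pow(Add(4564, Mul(-1, 3614)), -1)) = Mul(1583, Pow(Add(4564, -3614), -1)) = Mul(1583, Pow(950, -1)) = Mul(1583, Rational(1, 950)) = Rational(1583, 950)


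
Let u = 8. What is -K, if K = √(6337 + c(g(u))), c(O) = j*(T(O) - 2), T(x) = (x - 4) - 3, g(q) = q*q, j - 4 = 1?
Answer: -2*√1653 ≈ -81.314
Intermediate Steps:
j = 5 (j = 4 + 1 = 5)
g(q) = q²
T(x) = -7 + x (T(x) = (-4 + x) - 3 = -7 + x)
c(O) = -45 + 5*O (c(O) = 5*((-7 + O) - 2) = 5*(-9 + O) = -45 + 5*O)
K = 2*√1653 (K = √(6337 + (-45 + 5*8²)) = √(6337 + (-45 + 5*64)) = √(6337 + (-45 + 320)) = √(6337 + 275) = √6612 = 2*√1653 ≈ 81.314)
-K = -2*√1653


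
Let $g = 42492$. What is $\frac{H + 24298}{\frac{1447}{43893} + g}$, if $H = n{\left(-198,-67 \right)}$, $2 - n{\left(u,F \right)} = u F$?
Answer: $\frac{484315362}{1865102803} \approx 0.25967$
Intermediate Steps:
$n{\left(u,F \right)} = 2 - F u$ ($n{\left(u,F \right)} = 2 - u F = 2 - F u$)
$H = -13264$ ($H = 2 - \left(-67\right) \left(-198\right) = 2 - 13266 = -13264$)
$\frac{H + 24298}{\frac{1447}{43893} + g} = \frac{-13264 + 24298}{\frac{1447}{43893} + 42492} = \frac{11034}{1447 \cdot \frac{1}{43893} + 42492} = \frac{11034}{\frac{1447}{43893} + 42492} = \frac{11034}{\frac{1865102803}{43893}} = 11034 \cdot \frac{43893}{1865102803} = \frac{484315362}{1865102803}$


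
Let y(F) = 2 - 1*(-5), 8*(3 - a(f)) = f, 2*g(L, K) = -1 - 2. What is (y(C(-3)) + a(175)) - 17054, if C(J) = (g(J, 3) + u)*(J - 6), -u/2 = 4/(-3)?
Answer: -136527/8 ≈ -17066.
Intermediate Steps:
u = 8/3 (u = -8/(-3) = -8*(-1)/3 = -2*(-4/3) = 8/3 ≈ 2.6667)
g(L, K) = -3/2 (g(L, K) = (-1 - 2)/2 = (1/2)*(-3) = -3/2)
a(f) = 3 - f/8
C(J) = -7 + 7*J/6 (C(J) = (-3/2 + 8/3)*(J - 6) = 7*(-6 + J)/6 = -7 + 7*J/6)
y(F) = 7 (y(F) = 2 + 5 = 7)
(y(C(-3)) + a(175)) - 17054 = (7 + (3 - 1/8*175)) - 17054 = (7 + (3 - 175/8)) - 17054 = (7 - 151/8) - 17054 = -95/8 - 17054 = -136527/8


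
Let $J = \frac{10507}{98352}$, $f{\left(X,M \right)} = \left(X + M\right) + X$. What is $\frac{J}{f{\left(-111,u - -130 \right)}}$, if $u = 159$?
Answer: $\frac{10507}{6589584} \approx 0.0015945$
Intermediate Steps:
$f{\left(X,M \right)} = M + 2 X$ ($f{\left(X,M \right)} = \left(M + X\right) + X = M + 2 X$)
$J = \frac{10507}{98352}$ ($J = 10507 \cdot \frac{1}{98352} = \frac{10507}{98352} \approx 0.10683$)
$\frac{J}{f{\left(-111,u - -130 \right)}} = \frac{10507}{98352 \left(\left(159 - -130\right) + 2 \left(-111\right)\right)} = \frac{10507}{98352 \left(\left(159 + 130\right) - 222\right)} = \frac{10507}{98352 \left(289 - 222\right)} = \frac{10507}{98352 \cdot 67} = \frac{10507}{98352} \cdot \frac{1}{67} = \frac{10507}{6589584}$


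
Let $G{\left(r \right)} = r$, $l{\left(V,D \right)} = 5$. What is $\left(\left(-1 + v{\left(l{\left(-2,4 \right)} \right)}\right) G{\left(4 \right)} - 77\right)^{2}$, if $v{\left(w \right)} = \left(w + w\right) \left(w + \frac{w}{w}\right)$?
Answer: $25281$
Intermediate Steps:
$v{\left(w \right)} = 2 w \left(1 + w\right)$ ($v{\left(w \right)} = 2 w \left(w + 1\right) = 2 w \left(1 + w\right)$)
$\left(\left(-1 + v{\left(l{\left(-2,4 \right)} \right)}\right) G{\left(4 \right)} - 77\right)^{2} = \left(\left(-1 + 2 \cdot 5 \left(1 + 5\right)\right) 4 - 77\right)^{2} = \left(\left(-1 + 2 \cdot 5 \cdot 6\right) 4 - 77\right)^{2} = \left(\left(-1 + 60\right) 4 - 77\right)^{2} = \left(59 \cdot 4 - 77\right)^{2} = \left(236 - 77\right)^{2} = 159^{2} = 25281$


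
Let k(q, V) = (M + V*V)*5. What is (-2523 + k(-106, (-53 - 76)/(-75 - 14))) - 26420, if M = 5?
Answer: -228976273/7921 ≈ -28908.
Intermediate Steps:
k(q, V) = 25 + 5*V² (k(q, V) = (5 + V*V)*5 = (5 + V²)*5 = 25 + 5*V²)
(-2523 + k(-106, (-53 - 76)/(-75 - 14))) - 26420 = (-2523 + (25 + 5*((-53 - 76)/(-75 - 14))²)) - 26420 = (-2523 + (25 + 5*(-129/(-89))²)) - 26420 = (-2523 + (25 + 5*(-129*(-1/89))²)) - 26420 = (-2523 + (25 + 5*(129/89)²)) - 26420 = (-2523 + (25 + 5*(16641/7921))) - 26420 = (-2523 + (25 + 83205/7921)) - 26420 = (-2523 + 281230/7921) - 26420 = -19703453/7921 - 26420 = -228976273/7921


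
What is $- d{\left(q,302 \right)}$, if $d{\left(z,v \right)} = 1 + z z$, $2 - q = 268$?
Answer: $-70757$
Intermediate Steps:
$q = -266$ ($q = 2 - 268 = -266$)
$d{\left(z,v \right)} = 1 + z^{2}$
$- d{\left(q,302 \right)} = - (1 + \left(-266\right)^{2}) = - (1 + 70756) = \left(-1\right) 70757 = -70757$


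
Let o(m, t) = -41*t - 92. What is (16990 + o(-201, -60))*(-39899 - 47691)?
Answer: -1695567220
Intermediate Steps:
o(m, t) = -92 - 41*t
(16990 + o(-201, -60))*(-39899 - 47691) = (16990 + (-92 - 41*(-60)))*(-39899 - 47691) = (16990 + (-92 + 2460))*(-87590) = (16990 + 2368)*(-87590) = 19358*(-87590) = -1695567220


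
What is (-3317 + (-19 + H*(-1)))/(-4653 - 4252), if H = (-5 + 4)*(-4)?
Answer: 668/1781 ≈ 0.37507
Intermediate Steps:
H = 4 (H = -1*(-4) = 4)
(-3317 + (-19 + H*(-1)))/(-4653 - 4252) = (-3317 + (-19 + 4*(-1)))/(-4653 - 4252) = (-3317 + (-19 - 4))/(-8905) = (-3317 - 23)*(-1/8905) = -3340*(-1/8905) = 668/1781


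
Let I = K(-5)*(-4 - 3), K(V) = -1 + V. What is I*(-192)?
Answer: -8064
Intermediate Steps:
I = 42 (I = (-1 - 5)*(-4 - 3) = -6*(-7) = 42)
I*(-192) = 42*(-192) = -8064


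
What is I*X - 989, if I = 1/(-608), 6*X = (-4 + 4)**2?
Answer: -989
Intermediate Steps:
X = 0 (X = (-4 + 4)**2/6 = (1/6)*0**2 = (1/6)*0 = 0)
I = -1/608 ≈ -0.0016447
I*X - 989 = -1/608*0 - 989 = 0 - 989 = -989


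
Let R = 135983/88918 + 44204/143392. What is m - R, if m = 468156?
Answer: 746128295432491/1593766232 ≈ 4.6815e+5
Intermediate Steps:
R = 2928675701/1593766232 (R = 135983*(1/88918) + 44204*(1/143392) = 135983/88918 + 11051/35848 = 2928675701/1593766232 ≈ 1.8376)
m - R = 468156 - 1*2928675701/1593766232 = 468156 - 2928675701/1593766232 = 746128295432491/1593766232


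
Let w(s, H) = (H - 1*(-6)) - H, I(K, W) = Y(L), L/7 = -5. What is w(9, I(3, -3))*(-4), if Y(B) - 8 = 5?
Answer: -24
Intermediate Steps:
L = -35 (L = 7*(-5) = -35)
Y(B) = 13 (Y(B) = 8 + 5 = 13)
I(K, W) = 13
w(s, H) = 6 (w(s, H) = (H + 6) - H = (6 + H) - H = 6)
w(9, I(3, -3))*(-4) = 6*(-4) = -24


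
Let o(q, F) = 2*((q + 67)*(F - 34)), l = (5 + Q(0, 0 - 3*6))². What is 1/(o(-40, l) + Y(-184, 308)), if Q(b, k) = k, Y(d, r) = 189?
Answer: 1/7479 ≈ 0.00013371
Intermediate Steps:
l = 169 (l = (5 + (0 - 3*6))² = (5 + (0 - 18))² = (5 - 18)² = (-13)² = 169)
o(q, F) = 2*(-34 + F)*(67 + q) (o(q, F) = 2*((67 + q)*(-34 + F)) = 2*((-34 + F)*(67 + q)) = 2*(-34 + F)*(67 + q))
1/(o(-40, l) + Y(-184, 308)) = 1/((-4556 - 68*(-40) + 134*169 + 2*169*(-40)) + 189) = 1/((-4556 + 2720 + 22646 - 13520) + 189) = 1/(7290 + 189) = 1/7479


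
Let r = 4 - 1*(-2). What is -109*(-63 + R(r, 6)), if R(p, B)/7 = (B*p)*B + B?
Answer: -162519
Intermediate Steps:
r = 6 (r = 4 + 2 = 6)
R(p, B) = 7*B + 7*p*B² (R(p, B) = 7*((B*p)*B + B) = 7*(p*B² + B) = 7*(B + p*B²) = 7*B + 7*p*B²)
-109*(-63 + R(r, 6)) = -109*(-63 + 7*6*(1 + 6*6)) = -109*(-63 + 7*6*(1 + 36)) = -109*(-63 + 7*6*37) = -109*(-63 + 1554) = -109*1491 = -162519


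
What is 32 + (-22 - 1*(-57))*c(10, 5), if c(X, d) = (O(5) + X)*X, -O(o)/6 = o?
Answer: -6968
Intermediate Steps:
O(o) = -6*o
c(X, d) = X*(-30 + X) (c(X, d) = (-6*5 + X)*X = (-30 + X)*X = X*(-30 + X))
32 + (-22 - 1*(-57))*c(10, 5) = 32 + (-22 - 1*(-57))*(10*(-30 + 10)) = 32 + (-22 + 57)*(10*(-20)) = 32 + 35*(-200) = 32 - 7000 = -6968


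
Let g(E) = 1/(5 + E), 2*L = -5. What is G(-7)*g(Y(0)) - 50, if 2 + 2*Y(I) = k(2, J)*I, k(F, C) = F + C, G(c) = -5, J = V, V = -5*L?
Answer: -205/4 ≈ -51.250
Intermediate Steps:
L = -5/2 (L = (½)*(-5) = -5/2 ≈ -2.5000)
V = 25/2 (V = -5*(-5/2) = 25/2 ≈ 12.500)
J = 25/2 ≈ 12.500
k(F, C) = C + F
Y(I) = -1 + 29*I/4 (Y(I) = -1 + ((25/2 + 2)*I)/2 = -1 + (29*I/2)/2 = -1 + 29*I/4)
G(-7)*g(Y(0)) - 50 = -5/(5 + (-1 + (29/4)*0)) - 50 = -5/(5 + (-1 + 0)) - 50 = -5/(5 - 1) - 50 = -5/4 - 50 = -205/4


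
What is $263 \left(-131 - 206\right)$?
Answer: $-88631$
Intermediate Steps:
$263 \left(-131 - 206\right) = 263 \left(-337\right) = -88631$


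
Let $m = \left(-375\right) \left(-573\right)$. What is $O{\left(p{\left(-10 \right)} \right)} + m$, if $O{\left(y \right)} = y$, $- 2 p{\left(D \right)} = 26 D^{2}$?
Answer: $213575$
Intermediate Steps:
$p{\left(D \right)} = - 13 D^{2}$ ($p{\left(D \right)} = - \frac{26 D^{2}}{2} = - 13 D^{2}$)
$m = 214875$
$O{\left(p{\left(-10 \right)} \right)} + m = - 13 \left(-10\right)^{2} + 214875 = \left(-13\right) 100 + 214875 = -1300 + 214875 = 213575$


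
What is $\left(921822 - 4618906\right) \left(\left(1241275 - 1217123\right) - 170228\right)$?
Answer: $540055242384$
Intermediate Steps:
$\left(921822 - 4618906\right) \left(\left(1241275 - 1217123\right) - 170228\right) = - 3697084 \left(24152 - 170228\right) = \left(-3697084\right) \left(-146076\right) = 540055242384$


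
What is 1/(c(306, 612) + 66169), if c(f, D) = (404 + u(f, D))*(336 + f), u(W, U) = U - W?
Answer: 1/521989 ≈ 1.9157e-6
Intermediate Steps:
c(f, D) = (336 + f)*(404 + D - f) (c(f, D) = (404 + (D - f))*(336 + f) = (404 + D - f)*(336 + f) = (336 + f)*(404 + D - f))
1/(c(306, 612) + 66169) = 1/((135744 + 68*306 + 336*612 + 306*(612 - 1*306)) + 66169) = 1/((135744 + 20808 + 205632 + 306*(612 - 306)) + 66169) = 1/((135744 + 20808 + 205632 + 306*306) + 66169) = 1/((135744 + 20808 + 205632 + 93636) + 66169) = 1/(455820 + 66169) = 1/521989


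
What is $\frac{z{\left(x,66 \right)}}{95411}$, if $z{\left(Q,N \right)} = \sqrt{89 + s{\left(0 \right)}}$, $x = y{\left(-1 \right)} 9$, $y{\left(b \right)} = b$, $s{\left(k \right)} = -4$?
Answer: $\frac{\sqrt{85}}{95411} \approx 9.663 \cdot 10^{-5}$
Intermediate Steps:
$x = -9$ ($x = \left(-1\right) 9 = -9$)
$z{\left(Q,N \right)} = \sqrt{85}$ ($z{\left(Q,N \right)} = \sqrt{89 - 4} = \sqrt{85}$)
$\frac{z{\left(x,66 \right)}}{95411} = \frac{\sqrt{85}}{95411}$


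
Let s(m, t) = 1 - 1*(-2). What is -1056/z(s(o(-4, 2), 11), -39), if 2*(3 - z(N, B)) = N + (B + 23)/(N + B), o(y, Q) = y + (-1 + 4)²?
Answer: -19008/23 ≈ -826.43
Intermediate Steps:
o(y, Q) = 9 + y (o(y, Q) = y + 3² = y + 9 = 9 + y)
s(m, t) = 3 (s(m, t) = 1 + 2 = 3)
z(N, B) = 3 - N/2 - (23 + B)/(2*(B + N)) (z(N, B) = 3 - (N + (B + 23)/(N + B))/2 = 3 - (N + (23 + B)/(B + N))/2 = 3 + (-N/2 - (23 + B)/(2*(B + N))) = 3 - N/2 - (23 + B)/(2*(B + N)))
-1056/z(s(o(-4, 2), 11), -39) = -1056*2*(-39 + 3)/(-23 - 1*3² + 5*(-39) + 6*3 - 1*(-39)*3) = -1056*(-72/(-23 - 1*9 - 195 + 18 + 117)) = -1056*(-72/(-23 - 9 - 195 + 18 + 117)) = -1056/((½)*(-1/36)*(-92)) = -1056/23/18 = -1056*18/23 = -19008/23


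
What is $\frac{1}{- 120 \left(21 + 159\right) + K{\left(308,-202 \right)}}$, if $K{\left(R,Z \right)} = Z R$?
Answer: $- \frac{1}{83816} \approx -1.1931 \cdot 10^{-5}$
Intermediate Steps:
$K{\left(R,Z \right)} = R Z$
$\frac{1}{- 120 \left(21 + 159\right) + K{\left(308,-202 \right)}} = \frac{1}{- 120 \left(21 + 159\right) + 308 \left(-202\right)} = \frac{1}{\left(-120\right) 180 - 62216} = \frac{1}{-21600 - 62216} = \frac{1}{-83816} = - \frac{1}{83816}$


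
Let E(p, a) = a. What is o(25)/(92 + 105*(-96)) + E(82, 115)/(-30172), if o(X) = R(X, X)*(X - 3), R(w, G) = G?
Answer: -403255/6849044 ≈ -0.058878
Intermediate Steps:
o(X) = X*(-3 + X) (o(X) = X*(X - 3) = X*(-3 + X))
o(25)/(92 + 105*(-96)) + E(82, 115)/(-30172) = (25*(-3 + 25))/(92 + 105*(-96)) + 115/(-30172) = (25*22)/(92 - 10080) + 115*(-1/30172) = 550/(-9988) - 115/30172 = 550*(-1/9988) - 115/30172 = -25/454 - 115/30172 = -403255/6849044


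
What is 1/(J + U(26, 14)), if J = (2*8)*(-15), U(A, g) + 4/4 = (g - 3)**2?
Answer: -1/120 ≈ -0.0083333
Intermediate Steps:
U(A, g) = -1 + (-3 + g)**2 (U(A, g) = -1 + (g - 3)**2 = -1 + (-3 + g)**2)
J = -240 (J = 16*(-15) = -240)
1/(J + U(26, 14)) = 1/(-240 + (-1 + (-3 + 14)**2)) = 1/(-240 + (-1 + 11**2)) = 1/(-240 + (-1 + 121)) = 1/(-240 + 120) = 1/(-120) = -1/120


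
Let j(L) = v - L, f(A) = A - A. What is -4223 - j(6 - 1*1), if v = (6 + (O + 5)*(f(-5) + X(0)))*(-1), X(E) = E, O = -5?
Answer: -4212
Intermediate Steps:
f(A) = 0
v = -6 (v = (6 + (-5 + 5)*(0 + 0))*(-1) = (6 + 0*0)*(-1) = (6 + 0)*(-1) = 6*(-1) = -6)
j(L) = -6 - L
-4223 - j(6 - 1*1) = -4223 - (-6 - (6 - 1*1)) = -4223 - (-6 - (6 - 1)) = -4223 - (-6 - 1*5) = -4223 - (-6 - 5) = -4223 - 1*(-11) = -4223 + 11 = -4212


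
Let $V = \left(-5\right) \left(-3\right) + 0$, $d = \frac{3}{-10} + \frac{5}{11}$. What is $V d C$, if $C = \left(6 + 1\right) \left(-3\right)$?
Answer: $- \frac{1071}{22} \approx -48.682$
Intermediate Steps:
$d = \frac{17}{110}$ ($d = 3 \left(- \frac{1}{10}\right) + 5 \cdot \frac{1}{11} = - \frac{3}{10} + \frac{5}{11} = \frac{17}{110} \approx 0.15455$)
$V = 15$ ($V = 15 + 0 = 15$)
$C = -21$ ($C = 7 \left(-3\right) = -21$)
$V d C = 15 \cdot \frac{17}{110} \left(-21\right) = \frac{51}{22} \left(-21\right) = - \frac{1071}{22}$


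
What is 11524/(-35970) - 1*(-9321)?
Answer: 167632423/17985 ≈ 9320.7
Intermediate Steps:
11524/(-35970) - 1*(-9321) = 11524*(-1/35970) + 9321 = -5762/17985 + 9321 = 167632423/17985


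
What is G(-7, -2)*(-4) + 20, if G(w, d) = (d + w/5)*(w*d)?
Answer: 1052/5 ≈ 210.40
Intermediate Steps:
G(w, d) = d*w*(d + w/5) (G(w, d) = (d + w*(⅕))*(d*w) = (d + w/5)*(d*w) = d*w*(d + w/5))
G(-7, -2)*(-4) + 20 = ((⅕)*(-2)*(-7)*(-7 + 5*(-2)))*(-4) + 20 = ((⅕)*(-2)*(-7)*(-7 - 10))*(-4) + 20 = ((⅕)*(-2)*(-7)*(-17))*(-4) + 20 = -238/5*(-4) + 20 = 952/5 + 20 = 1052/5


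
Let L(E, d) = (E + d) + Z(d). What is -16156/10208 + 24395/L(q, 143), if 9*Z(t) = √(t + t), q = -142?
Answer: -24602767/2552 + 1071*√286 ≈ 8471.7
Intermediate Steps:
Z(t) = √2*√t/9 (Z(t) = √(t + t)/9 = √(2*t)/9 = (√2*√t)/9 = √2*√t/9)
L(E, d) = E + d + √2*√d/9 (L(E, d) = (E + d) + √2*√d/9 = E + d + √2*√d/9)
-16156/10208 + 24395/L(q, 143) = -16156/10208 + 24395/(-142 + 143 + √2*√143/9) = -16156*1/10208 + 24395/(-142 + 143 + √286/9) = -4039/2552 + 24395/(1 + √286/9)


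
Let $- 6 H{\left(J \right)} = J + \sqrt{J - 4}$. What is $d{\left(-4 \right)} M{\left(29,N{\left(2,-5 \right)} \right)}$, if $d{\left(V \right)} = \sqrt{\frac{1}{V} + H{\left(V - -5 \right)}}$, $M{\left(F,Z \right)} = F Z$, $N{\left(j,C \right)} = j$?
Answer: $\frac{29 \sqrt{-15 - 6 i \sqrt{3}}}{3} \approx 12.319 - 39.414 i$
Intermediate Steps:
$H{\left(J \right)} = - \frac{J}{6} - \frac{\sqrt{-4 + J}}{6}$ ($H{\left(J \right)} = - \frac{J + \sqrt{J - 4}}{6} = - \frac{J + \sqrt{-4 + J}}{6} = - \frac{J}{6} - \frac{\sqrt{-4 + J}}{6}$)
$d{\left(V \right)} = \sqrt{- \frac{5}{6} + \frac{1}{V} - \frac{V}{6} - \frac{\sqrt{1 + V}}{6}}$ ($d{\left(V \right)} = \sqrt{\frac{1}{V} - \left(\frac{\sqrt{-4 + \left(V - -5\right)}}{6} + \frac{V - -5}{6}\right)} = \sqrt{\frac{1}{V} - \left(\frac{\sqrt{-4 + \left(V + 5\right)}}{6} + \frac{V + 5}{6}\right)} = \sqrt{\frac{1}{V} - \left(\frac{\sqrt{-4 + \left(5 + V\right)}}{6} + \frac{5 + V}{6}\right)} = \sqrt{\frac{1}{V} - \left(\frac{5}{6} + \frac{V}{6} + \frac{\sqrt{1 + V}}{6}\right)} = \sqrt{- \frac{5}{6} + \frac{1}{V} - \frac{V}{6} - \frac{\sqrt{1 + V}}{6}}$)
$d{\left(-4 \right)} M{\left(29,N{\left(2,-5 \right)} \right)} = \frac{\sqrt{-30 - -24 - 6 \sqrt{1 - 4} + \frac{36}{-4}}}{6} \cdot 29 \cdot 2 = \frac{\sqrt{-30 + 24 - 6 \sqrt{-3} + 36 \left(- \frac{1}{4}\right)}}{6} \cdot 58 = \frac{\sqrt{-30 + 24 - 6 i \sqrt{3} - 9}}{6} \cdot 58 = \frac{\sqrt{-15 - 6 i \sqrt{3}}}{6} \cdot 58 = \frac{29 \sqrt{-15 - 6 i \sqrt{3}}}{3}$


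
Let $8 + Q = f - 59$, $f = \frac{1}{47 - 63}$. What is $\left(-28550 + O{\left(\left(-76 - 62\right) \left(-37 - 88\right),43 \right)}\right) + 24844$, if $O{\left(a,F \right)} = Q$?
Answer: $- \frac{60369}{16} \approx -3773.1$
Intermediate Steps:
$f = - \frac{1}{16}$ ($f = \frac{1}{-16} = - \frac{1}{16} \approx -0.0625$)
$Q = - \frac{1073}{16}$ ($Q = -8 - \frac{945}{16} = - \frac{1073}{16} \approx -67.063$)
$O{\left(a,F \right)} = - \frac{1073}{16}$
$\left(-28550 + O{\left(\left(-76 - 62\right) \left(-37 - 88\right),43 \right)}\right) + 24844 = \left(-28550 - \frac{1073}{16}\right) + 24844 = - \frac{457873}{16} + 24844 = - \frac{60369}{16}$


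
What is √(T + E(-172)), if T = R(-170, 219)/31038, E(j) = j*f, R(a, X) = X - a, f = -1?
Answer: 5*√6628382166/31038 ≈ 13.115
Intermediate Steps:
E(j) = -j (E(j) = j*(-1) = -j)
T = 389/31038 (T = (219 - 1*(-170))/31038 = (219 + 170)*(1/31038) = 389*(1/31038) = 389/31038 ≈ 0.012533)
√(T + E(-172)) = √(389/31038 - 1*(-172)) = √(389/31038 + 172) = √(5338925/31038) = 5*√6628382166/31038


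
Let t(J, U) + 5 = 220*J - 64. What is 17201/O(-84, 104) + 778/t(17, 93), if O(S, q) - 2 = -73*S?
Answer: 67917123/22517914 ≈ 3.0161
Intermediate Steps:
O(S, q) = 2 - 73*S
t(J, U) = -69 + 220*J (t(J, U) = -5 + (220*J - 64) = -5 + (-64 + 220*J) = -69 + 220*J)
17201/O(-84, 104) + 778/t(17, 93) = 17201/(2 - 73*(-84)) + 778/(-69 + 220*17) = 17201/(2 + 6132) + 778/(-69 + 3740) = 17201/6134 + 778/3671 = 67917123/22517914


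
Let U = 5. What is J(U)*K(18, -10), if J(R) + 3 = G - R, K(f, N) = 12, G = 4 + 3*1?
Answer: -12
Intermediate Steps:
G = 7 (G = 4 + 3 = 7)
J(R) = 4 - R (J(R) = -3 + (7 - R) = 4 - R)
J(U)*K(18, -10) = (4 - 1*5)*12 = (4 - 5)*12 = -1*12 = -12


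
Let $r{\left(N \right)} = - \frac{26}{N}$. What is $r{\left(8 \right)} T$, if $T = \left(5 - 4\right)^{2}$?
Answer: $- \frac{13}{4} \approx -3.25$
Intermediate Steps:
$T = 1$ ($T = 1^{2} = 1$)
$r{\left(8 \right)} T = - \frac{26}{8} \cdot 1 = \left(-26\right) \frac{1}{8} \cdot 1 = \left(- \frac{13}{4}\right) 1 = - \frac{13}{4}$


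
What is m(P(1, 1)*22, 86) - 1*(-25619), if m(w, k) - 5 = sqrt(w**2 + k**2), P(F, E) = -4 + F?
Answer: 25624 + 2*sqrt(2938) ≈ 25732.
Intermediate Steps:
m(w, k) = 5 + sqrt(k**2 + w**2) (m(w, k) = 5 + sqrt(w**2 + k**2) = 5 + sqrt(k**2 + w**2))
m(P(1, 1)*22, 86) - 1*(-25619) = (5 + sqrt(86**2 + ((-4 + 1)*22)**2)) - 1*(-25619) = (5 + sqrt(7396 + (-3*22)**2)) + 25619 = (5 + sqrt(7396 + (-66)**2)) + 25619 = (5 + sqrt(7396 + 4356)) + 25619 = (5 + sqrt(11752)) + 25619 = (5 + 2*sqrt(2938)) + 25619 = 25624 + 2*sqrt(2938)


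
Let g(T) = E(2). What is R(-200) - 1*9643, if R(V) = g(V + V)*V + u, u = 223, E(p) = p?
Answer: -9820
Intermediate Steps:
g(T) = 2
R(V) = 223 + 2*V (R(V) = 2*V + 223 = 223 + 2*V)
R(-200) - 1*9643 = (223 + 2*(-200)) - 1*9643 = (223 - 400) - 9643 = -177 - 9643 = -9820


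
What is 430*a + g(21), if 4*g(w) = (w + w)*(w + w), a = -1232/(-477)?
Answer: 740117/477 ≈ 1551.6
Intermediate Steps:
a = 1232/477 (a = -1232*(-1/477) = 1232/477 ≈ 2.5828)
g(w) = w**2 (g(w) = ((w + w)*(w + w))/4 = ((2*w)*(2*w))/4 = (4*w**2)/4 = w**2)
430*a + g(21) = 430*(1232/477) + 21**2 = 529760/477 + 441 = 740117/477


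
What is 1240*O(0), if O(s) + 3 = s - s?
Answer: -3720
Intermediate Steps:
O(s) = -3 (O(s) = -3 + (s - s) = -3 + 0 = -3)
1240*O(0) = 1240*(-3) = -3720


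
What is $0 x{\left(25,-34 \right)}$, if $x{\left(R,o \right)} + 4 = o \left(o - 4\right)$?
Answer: $0$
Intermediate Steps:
$x{\left(R,o \right)} = -4 + o \left(-4 + o\right)$ ($x{\left(R,o \right)} = -4 + o \left(o - 4\right) = -4 + o \left(-4 + o\right)$)
$0 x{\left(25,-34 \right)} = 0 \left(-4 + \left(-34\right)^{2} - -136\right) = 0 \left(-4 + 1156 + 136\right) = 0 \cdot 1288 = 0$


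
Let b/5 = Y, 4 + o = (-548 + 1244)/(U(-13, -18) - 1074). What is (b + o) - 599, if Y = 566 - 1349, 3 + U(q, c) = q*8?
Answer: -5336454/1181 ≈ -4518.6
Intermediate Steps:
U(q, c) = -3 + 8*q (U(q, c) = -3 + q*8 = -3 + 8*q)
o = -5420/1181 (o = -4 + (-548 + 1244)/((-3 + 8*(-13)) - 1074) = -4 + 696/((-3 - 104) - 1074) = -4 + 696/(-107 - 1074) = -4 + 696/(-1181) = -4 + 696*(-1/1181) = -4 - 696/1181 = -5420/1181 ≈ -4.5893)
Y = -783
b = -3915 (b = 5*(-783) = -3915)
(b + o) - 599 = (-3915 - 5420/1181) - 599 = -4629035/1181 - 599 = -5336454/1181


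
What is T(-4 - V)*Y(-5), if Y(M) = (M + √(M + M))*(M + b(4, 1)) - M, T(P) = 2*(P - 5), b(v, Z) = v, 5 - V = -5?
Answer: -380 + 38*I*√10 ≈ -380.0 + 120.17*I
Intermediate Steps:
V = 10 (V = 5 - 1*(-5) = 5 + 5 = 10)
T(P) = -10 + 2*P (T(P) = 2*(-5 + P) = -10 + 2*P)
Y(M) = -M + (4 + M)*(M + √2*√M) (Y(M) = (M + √(M + M))*(M + 4) - M = (M + √(2*M))*(4 + M) - M = (M + √2*√M)*(4 + M) - M = (4 + M)*(M + √2*√M) - M = -M + (4 + M)*(M + √2*√M))
T(-4 - V)*Y(-5) = (-10 + 2*(-4 - 1*10))*((-5)² + 3*(-5) + √2*(-5)^(3/2) + 4*√2*√(-5)) = (-10 + 2*(-4 - 10))*(25 - 15 + √2*(-5*I*√5) + 4*√2*(I*√5)) = (-10 + 2*(-14))*(25 - 15 - 5*I*√10 + 4*I*√10) = (-10 - 28)*(10 - I*√10) = -38*(10 - I*√10) = -380 + 38*I*√10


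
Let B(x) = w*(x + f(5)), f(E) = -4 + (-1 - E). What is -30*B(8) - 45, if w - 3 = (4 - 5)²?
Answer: 195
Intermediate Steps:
w = 4 (w = 3 + (4 - 5)² = 3 + (-1)² = 3 + 1 = 4)
f(E) = -5 - E
B(x) = -40 + 4*x (B(x) = 4*(x + (-5 - 1*5)) = 4*(x + (-5 - 5)) = 4*(x - 10) = 4*(-10 + x) = -40 + 4*x)
-30*B(8) - 45 = -30*(-40 + 4*8) - 45 = -30*(-40 + 32) - 45 = -30*(-8) - 45 = 240 - 45 = 195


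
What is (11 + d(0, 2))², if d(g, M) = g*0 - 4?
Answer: 49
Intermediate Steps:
d(g, M) = -4 (d(g, M) = 0 - 4 = -4)
(11 + d(0, 2))² = (11 - 4)² = 7² = 49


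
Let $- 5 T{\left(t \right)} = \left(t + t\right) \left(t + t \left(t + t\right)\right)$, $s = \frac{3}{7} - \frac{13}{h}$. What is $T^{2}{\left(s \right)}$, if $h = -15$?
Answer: $\frac{194490469728256}{33502391015625} \approx 5.8053$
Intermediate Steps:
$s = \frac{136}{105}$ ($s = \frac{3}{7} - \frac{13}{-15} = 3 \cdot \frac{1}{7} - - \frac{13}{15} = \frac{3}{7} + \frac{13}{15} = \frac{136}{105} \approx 1.2952$)
$T{\left(t \right)} = - \frac{2 t \left(t + 2 t^{2}\right)}{5}$ ($T{\left(t \right)} = - \frac{\left(t + t\right) \left(t + t \left(t + t\right)\right)}{5} = - \frac{2 t \left(t + t 2 t\right)}{5} = - \frac{2 t \left(t + 2 t^{2}\right)}{5}$)
$T^{2}{\left(s \right)} = \left(\frac{2 \left(\frac{136}{105}\right)^{2} \left(-1 - \frac{272}{105}\right)}{5}\right)^{2} = \left(\frac{2}{5} \cdot \frac{18496}{11025} \left(-1 - \frac{272}{105}\right)\right)^{2} = \left(\frac{2}{5} \cdot \frac{18496}{11025} \left(- \frac{377}{105}\right)\right)^{2} = \left(- \frac{13945984}{5788125}\right)^{2} = \frac{194490469728256}{33502391015625}$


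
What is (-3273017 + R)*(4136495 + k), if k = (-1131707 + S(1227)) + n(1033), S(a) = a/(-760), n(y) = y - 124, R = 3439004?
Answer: 379168833567591/760 ≈ 4.9891e+11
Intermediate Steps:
n(y) = -124 + y
S(a) = -a/760 (S(a) = a*(-1/760) = -a/760)
k = -859407707/760 (k = (-1131707 - 1/760*1227) + (-124 + 1033) = (-1131707 - 1227/760) + 909 = -860098547/760 + 909 = -859407707/760 ≈ -1.1308e+6)
(-3273017 + R)*(4136495 + k) = (-3273017 + 3439004)*(4136495 - 859407707/760) = 165987*(2284328493/760) = 379168833567591/760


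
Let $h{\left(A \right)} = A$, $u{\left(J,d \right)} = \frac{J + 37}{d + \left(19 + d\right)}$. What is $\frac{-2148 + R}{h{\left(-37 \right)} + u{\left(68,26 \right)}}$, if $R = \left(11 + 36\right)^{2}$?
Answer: $- \frac{4331}{2522} \approx -1.7173$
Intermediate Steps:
$R = 2209$ ($R = 47^{2} = 2209$)
$u{\left(J,d \right)} = \frac{37 + J}{19 + 2 d}$
$\frac{-2148 + R}{h{\left(-37 \right)} + u{\left(68,26 \right)}} = \frac{-2148 + 2209}{-37 + \frac{37 + 68}{19 + 2 \cdot 26}} = \frac{61}{-37 + \frac{1}{19 + 52} \cdot 105} = \frac{61}{-37 + \frac{1}{71} \cdot 105} = \frac{61}{-37 + \frac{105}{71}} = \frac{61}{- \frac{2522}{71}} = 61 \left(- \frac{71}{2522}\right) = - \frac{4331}{2522}$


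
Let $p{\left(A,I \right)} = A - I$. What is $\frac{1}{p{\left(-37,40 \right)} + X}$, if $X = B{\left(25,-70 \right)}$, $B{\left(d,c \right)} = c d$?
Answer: $- \frac{1}{1827} \approx -0.00054735$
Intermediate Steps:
$X = -1750$ ($X = \left(-70\right) 25 = -1750$)
$\frac{1}{p{\left(-37,40 \right)} + X} = \frac{1}{\left(-37 - 40\right) - 1750} = \frac{1}{-77 - 1750} = \frac{1}{-1827} = - \frac{1}{1827}$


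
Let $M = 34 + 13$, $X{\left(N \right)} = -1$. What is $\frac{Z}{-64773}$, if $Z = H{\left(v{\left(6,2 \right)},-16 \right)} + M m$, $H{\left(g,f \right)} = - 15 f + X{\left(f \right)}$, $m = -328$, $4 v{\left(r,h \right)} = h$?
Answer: $\frac{5059}{21591} \approx 0.23431$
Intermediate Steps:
$v{\left(r,h \right)} = \frac{h}{4}$
$M = 47$
$H{\left(g,f \right)} = -1 - 15 f$ ($H{\left(g,f \right)} = - 15 f - 1 = -1 - 15 f$)
$Z = -15177$ ($Z = \left(-1 - -240\right) + 47 \left(-328\right) = \left(-1 + 240\right) - 15416 = 239 - 15416 = -15177$)
$\frac{Z}{-64773} = - \frac{15177}{-64773} = \left(-15177\right) \left(- \frac{1}{64773}\right) = \frac{5059}{21591}$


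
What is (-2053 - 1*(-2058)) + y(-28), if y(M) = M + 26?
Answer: 3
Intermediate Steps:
y(M) = 26 + M
(-2053 - 1*(-2058)) + y(-28) = (-2053 - 1*(-2058)) + (26 - 28) = (-2053 + 2058) - 2 = 5 - 2 = 3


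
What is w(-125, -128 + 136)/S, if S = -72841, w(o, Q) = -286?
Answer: 286/72841 ≈ 0.0039264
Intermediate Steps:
w(-125, -128 + 136)/S = -286/(-72841) = -286*(-1/72841) = 286/72841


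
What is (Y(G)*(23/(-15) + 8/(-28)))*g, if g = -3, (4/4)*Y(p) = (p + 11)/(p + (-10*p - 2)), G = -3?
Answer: 1528/875 ≈ 1.7463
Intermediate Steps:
Y(p) = (11 + p)/(-2 - 9*p) (Y(p) = (p + 11)/(p + (-10*p - 2)) = (11 + p)/(p + (-2 - 10*p)) = (11 + p)/(-2 - 9*p))
(Y(G)*(23/(-15) + 8/(-28)))*g = (((-11 - 1*(-3))/(2 + 9*(-3)))*(23/(-15) + 8/(-28)))*(-3) = (((-11 + 3)/(2 - 27))*(23*(-1/15) + 8*(-1/28)))*(-3) = ((-8/(-25))*(-23/15 - 2/7))*(-3) = (-1/25*(-8)*(-191/105))*(-3) = ((8/25)*(-191/105))*(-3) = -1528/2625*(-3) = 1528/875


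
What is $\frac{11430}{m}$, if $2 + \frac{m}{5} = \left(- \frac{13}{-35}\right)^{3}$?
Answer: $- \frac{32670750}{27851} \approx -1173.1$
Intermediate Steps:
$m = - \frac{83553}{8575}$ ($m = -10 + 5 \left(- \frac{13}{-35}\right)^{3} = -10 + 5 \left(\left(-13\right) \left(- \frac{1}{35}\right)\right)^{3} = -10 + 5 \left(\frac{13}{35}\right)^{3} = -10 + 5 \cdot \frac{2197}{42875} = -10 + \frac{2197}{8575} = - \frac{83553}{8575} \approx -9.7438$)
$\frac{11430}{m} = \frac{11430}{- \frac{83553}{8575}} = 11430 \left(- \frac{8575}{83553}\right) = - \frac{32670750}{27851}$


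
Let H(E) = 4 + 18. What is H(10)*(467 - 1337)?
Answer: -19140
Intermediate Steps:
H(E) = 22
H(10)*(467 - 1337) = 22*(467 - 1337) = 22*(-870) = -19140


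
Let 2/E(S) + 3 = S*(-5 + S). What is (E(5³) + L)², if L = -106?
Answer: 2527082502400/224910009 ≈ 11236.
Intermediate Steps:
E(S) = 2/(-3 + S*(-5 + S))
(E(5³) + L)² = (2/(-3 + (5³)² - 5*5³) - 106)² = (2/(-3 + 125² - 5*125) - 106)² = (2/(-3 + 15625 - 625) - 106)² = (2/14997 - 106)² = (-1589680/14997)² = 2527082502400/224910009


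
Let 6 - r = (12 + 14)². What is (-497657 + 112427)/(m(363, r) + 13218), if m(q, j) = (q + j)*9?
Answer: -25682/697 ≈ -36.846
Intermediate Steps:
r = -670 (r = 6 - (12 + 14)² = 6 - 1*26² = 6 - 1*676 = 6 - 676 = -670)
m(q, j) = 9*j + 9*q (m(q, j) = (j + q)*9 = 9*j + 9*q)
(-497657 + 112427)/(m(363, r) + 13218) = (-497657 + 112427)/((9*(-670) + 9*363) + 13218) = -385230/((-6030 + 3267) + 13218) = -385230/(-2763 + 13218) = -385230/10455 = -385230*1/10455 = -25682/697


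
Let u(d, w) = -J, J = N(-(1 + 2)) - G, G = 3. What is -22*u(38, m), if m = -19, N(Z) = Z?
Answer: -132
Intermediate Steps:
J = -6 (J = -(1 + 2) - 1*3 = -1*3 - 3 = -3 - 3 = -6)
u(d, w) = 6 (u(d, w) = -1*(-6) = 6)
-22*u(38, m) = -22*6 = -132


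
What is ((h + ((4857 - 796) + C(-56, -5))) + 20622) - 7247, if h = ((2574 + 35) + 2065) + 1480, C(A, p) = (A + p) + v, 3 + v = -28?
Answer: 23498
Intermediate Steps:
v = -31 (v = -3 - 28 = -31)
C(A, p) = -31 + A + p (C(A, p) = (A + p) - 31 = -31 + A + p)
h = 6154 (h = (2609 + 2065) + 1480 = 4674 + 1480 = 6154)
((h + ((4857 - 796) + C(-56, -5))) + 20622) - 7247 = ((6154 + ((4857 - 796) + (-31 - 56 - 5))) + 20622) - 7247 = ((6154 + (4061 - 92)) + 20622) - 7247 = ((6154 + 3969) + 20622) - 7247 = (10123 + 20622) - 7247 = 30745 - 7247 = 23498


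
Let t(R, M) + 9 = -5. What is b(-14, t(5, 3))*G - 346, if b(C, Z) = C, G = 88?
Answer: -1578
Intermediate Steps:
t(R, M) = -14 (t(R, M) = -9 - 5 = -14)
b(-14, t(5, 3))*G - 346 = -14*88 - 346 = -1232 - 346 = -1578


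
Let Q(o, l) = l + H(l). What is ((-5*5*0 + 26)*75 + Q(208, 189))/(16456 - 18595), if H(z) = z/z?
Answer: -2140/2139 ≈ -1.0005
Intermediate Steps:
H(z) = 1
Q(o, l) = 1 + l (Q(o, l) = l + 1 = 1 + l)
((-5*5*0 + 26)*75 + Q(208, 189))/(16456 - 18595) = ((-5*5*0 + 26)*75 + (1 + 189))/(16456 - 18595) = ((-25*0 + 26)*75 + 190)/(-2139) = ((0 + 26)*75 + 190)*(-1/2139) = (26*75 + 190)*(-1/2139) = (1950 + 190)*(-1/2139) = 2140*(-1/2139) = -2140/2139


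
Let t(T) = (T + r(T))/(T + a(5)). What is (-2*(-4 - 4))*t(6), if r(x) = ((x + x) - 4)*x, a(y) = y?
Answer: 864/11 ≈ 78.545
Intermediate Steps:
r(x) = x*(-4 + 2*x) (r(x) = (2*x - 4)*x = (-4 + 2*x)*x = x*(-4 + 2*x))
t(T) = (T + 2*T*(-2 + T))/(5 + T) (t(T) = (T + 2*T*(-2 + T))/(T + 5) = (T + 2*T*(-2 + T))/(5 + T))
(-2*(-4 - 4))*t(6) = (-2*(-4 - 4))*(6*(-3 + 2*6)/(5 + 6)) = (-2*(-8))*(6*(-3 + 12)/11) = 16*(6*(1/11)*9) = 16*(54/11) = 864/11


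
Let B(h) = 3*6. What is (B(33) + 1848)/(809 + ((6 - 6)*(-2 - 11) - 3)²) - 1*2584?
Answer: -1055923/409 ≈ -2581.7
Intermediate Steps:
B(h) = 18
(B(33) + 1848)/(809 + ((6 - 6)*(-2 - 11) - 3)²) - 1*2584 = (18 + 1848)/(809 + ((6 - 6)*(-2 - 11) - 3)²) - 1*2584 = 1866/(809 + (0*(-13) - 3)²) - 2584 = 1866/(809 + (0 - 3)²) - 2584 = 1866/(809 + (-3)²) - 2584 = 1866/(809 + 9) - 2584 = 1866/818 - 2584 = 1866*(1/818) - 2584 = 933/409 - 2584 = -1055923/409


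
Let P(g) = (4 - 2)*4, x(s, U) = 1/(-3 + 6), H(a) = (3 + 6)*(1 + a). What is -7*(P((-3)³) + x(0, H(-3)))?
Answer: -175/3 ≈ -58.333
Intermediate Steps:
H(a) = 9 + 9*a (H(a) = 9*(1 + a) = 9 + 9*a)
x(s, U) = ⅓ (x(s, U) = 1/3 = ⅓)
P(g) = 8 (P(g) = 2*4 = 8)
-7*(P((-3)³) + x(0, H(-3))) = -7*(8 + ⅓) = -7*25/3 = -175/3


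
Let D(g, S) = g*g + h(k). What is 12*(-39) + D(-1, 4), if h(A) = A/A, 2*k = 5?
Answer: -466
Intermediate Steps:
k = 5/2 (k = (1/2)*5 = 5/2 ≈ 2.5000)
h(A) = 1
D(g, S) = 1 + g**2 (D(g, S) = g*g + 1 = g**2 + 1 = 1 + g**2)
12*(-39) + D(-1, 4) = 12*(-39) + (1 + (-1)**2) = -468 + (1 + 1) = -468 + 2 = -466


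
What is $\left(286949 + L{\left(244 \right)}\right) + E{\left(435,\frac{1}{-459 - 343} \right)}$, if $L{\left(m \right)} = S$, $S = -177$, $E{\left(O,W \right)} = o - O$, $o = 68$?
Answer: $286405$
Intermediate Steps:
$E{\left(O,W \right)} = 68 - O$
$L{\left(m \right)} = -177$
$\left(286949 + L{\left(244 \right)}\right) + E{\left(435,\frac{1}{-459 - 343} \right)} = \left(286949 - 177\right) + \left(68 - 435\right) = 286772 + \left(68 - 435\right) = 286772 - 367 = 286405$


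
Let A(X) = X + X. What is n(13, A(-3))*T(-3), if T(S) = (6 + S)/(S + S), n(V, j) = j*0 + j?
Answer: 3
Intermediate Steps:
A(X) = 2*X
n(V, j) = j (n(V, j) = 0 + j = j)
T(S) = (6 + S)/(2*S) (T(S) = (6 + S)/((2*S)) = (6 + S)*(1/(2*S)) = (6 + S)/(2*S))
n(13, A(-3))*T(-3) = (2*(-3))*((1/2)*(6 - 3)/(-3)) = -3*(-1)*3/3 = -6*(-1/2) = 3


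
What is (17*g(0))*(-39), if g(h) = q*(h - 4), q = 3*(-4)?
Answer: -31824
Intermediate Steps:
q = -12
g(h) = 48 - 12*h (g(h) = -12*(h - 4) = -12*(-4 + h) = 48 - 12*h)
(17*g(0))*(-39) = (17*(48 - 12*0))*(-39) = (17*(48 + 0))*(-39) = (17*48)*(-39) = 816*(-39) = -31824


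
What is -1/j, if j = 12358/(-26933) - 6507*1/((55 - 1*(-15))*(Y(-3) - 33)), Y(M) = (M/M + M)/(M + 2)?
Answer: -58444610/148436171 ≈ -0.39374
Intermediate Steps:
Y(M) = (1 + M)/(2 + M)
j = 148436171/58444610 (j = 12358/(-26933) - 6507*1/((55 - 1*(-15))*((1 - 3)/(2 - 3) - 33)) = 12358*(-1/26933) - 6507*1/((55 + 15)*(-2/(-1) - 33)) = -12358/26933 - 6507*1/(70*(-1*(-2) - 33)) = -12358/26933 - 6507*1/(70*(2 - 33)) = -12358/26933 - 6507/((-31*70)) = -12358/26933 - 6507/(-2170) = -12358/26933 - 6507*(-1/2170) = -12358/26933 + 6507/2170 = 148436171/58444610 ≈ 2.5398)
-1/j = -1/148436171/58444610 = -1*58444610/148436171 = -58444610/148436171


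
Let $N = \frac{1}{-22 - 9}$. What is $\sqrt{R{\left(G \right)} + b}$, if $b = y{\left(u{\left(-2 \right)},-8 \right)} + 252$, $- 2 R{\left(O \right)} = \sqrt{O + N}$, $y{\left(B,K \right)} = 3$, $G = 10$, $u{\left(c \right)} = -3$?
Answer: $\frac{\sqrt{980220 - 62 \sqrt{9579}}}{62} \approx 15.919$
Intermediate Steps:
$N = - \frac{1}{31}$ ($N = \frac{1}{-31} = - \frac{1}{31} \approx -0.032258$)
$R{\left(O \right)} = - \frac{\sqrt{- \frac{1}{31} + O}}{2}$ ($R{\left(O \right)} = - \frac{\sqrt{O - \frac{1}{31}}}{2} = - \frac{\sqrt{- \frac{1}{31} + O}}{2}$)
$b = 255$ ($b = 3 + 252 = 255$)
$\sqrt{R{\left(G \right)} + b} = \sqrt{- \frac{\sqrt{-31 + 961 \cdot 10}}{62} + 255} = \sqrt{- \frac{\sqrt{-31 + 9610}}{62} + 255} = \sqrt{- \frac{\sqrt{9579}}{62} + 255} = \sqrt{255 - \frac{\sqrt{9579}}{62}}$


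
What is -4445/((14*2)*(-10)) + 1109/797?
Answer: 110091/6376 ≈ 17.266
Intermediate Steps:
-4445/((14*2)*(-10)) + 1109/797 = -4445/(28*(-10)) + 1109*(1/797) = -4445/(-280) + 1109/797 = -4445*(-1/280) + 1109/797 = 127/8 + 1109/797 = 110091/6376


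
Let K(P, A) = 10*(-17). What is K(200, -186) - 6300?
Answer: -6470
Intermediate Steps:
K(P, A) = -170
K(200, -186) - 6300 = -170 - 6300 = -6470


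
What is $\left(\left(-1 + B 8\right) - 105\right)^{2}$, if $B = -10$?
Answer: $34596$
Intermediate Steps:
$\left(\left(-1 + B 8\right) - 105\right)^{2} = \left(\left(-1 - 80\right) - 105\right)^{2} = \left(-81 - 105\right)^{2} = \left(-186\right)^{2} = 34596$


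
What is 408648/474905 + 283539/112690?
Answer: 36140926383/10703408890 ≈ 3.3766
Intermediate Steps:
408648/474905 + 283539/112690 = 36140926383/10703408890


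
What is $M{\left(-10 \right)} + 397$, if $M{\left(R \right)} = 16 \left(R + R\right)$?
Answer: $77$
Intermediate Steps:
$M{\left(R \right)} = 32 R$ ($M{\left(R \right)} = 16 \cdot 2 R = 32 R$)
$M{\left(-10 \right)} + 397 = 32 \left(-10\right) + 397 = -320 + 397 = 77$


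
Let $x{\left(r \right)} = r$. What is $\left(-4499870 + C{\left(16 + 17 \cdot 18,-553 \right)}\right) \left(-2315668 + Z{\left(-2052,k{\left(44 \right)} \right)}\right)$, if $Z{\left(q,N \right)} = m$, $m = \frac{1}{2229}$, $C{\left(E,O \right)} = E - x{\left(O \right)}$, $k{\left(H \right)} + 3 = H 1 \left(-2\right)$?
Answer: $\frac{7740706812469715}{743} \approx 1.0418 \cdot 10^{13}$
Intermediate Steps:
$k{\left(H \right)} = -3 - 2 H$ ($k{\left(H \right)} = -3 + H 1 \left(-2\right) = -3 + H \left(-2\right) = -3 - 2 H$)
$C{\left(E,O \right)} = E - O$
$m = \frac{1}{2229} \approx 0.00044863$
$Z{\left(q,N \right)} = \frac{1}{2229}$
$\left(-4499870 + C{\left(16 + 17 \cdot 18,-553 \right)}\right) \left(-2315668 + Z{\left(-2052,k{\left(44 \right)} \right)}\right) = \left(-4499870 + \left(\left(16 + 17 \cdot 18\right) - -553\right)\right) \left(-2315668 + \frac{1}{2229}\right) = \left(-4499870 + \left(\left(16 + 306\right) + 553\right)\right) \left(- \frac{5161623971}{2229}\right) = \left(-4499870 + \left(322 + 553\right)\right) \left(- \frac{5161623971}{2229}\right) = \left(-4499870 + 875\right) \left(- \frac{5161623971}{2229}\right) = \left(-4498995\right) \left(- \frac{5161623971}{2229}\right) = \frac{7740706812469715}{743}$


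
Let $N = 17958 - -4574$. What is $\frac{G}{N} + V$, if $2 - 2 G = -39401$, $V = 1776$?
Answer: $\frac{80073067}{45064} \approx 1776.9$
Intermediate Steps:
$N = 22532$ ($N = 17958 + 4574 = 22532$)
$G = \frac{39403}{2}$ ($G = 1 - - \frac{39401}{2} = 1 + \frac{39401}{2} = \frac{39403}{2} \approx 19702.0$)
$\frac{G}{N} + V = \frac{39403}{2 \cdot 22532} + 1776 = \frac{39403}{2} \cdot \frac{1}{22532} + 1776 = \frac{39403}{45064} + 1776 = \frac{80073067}{45064}$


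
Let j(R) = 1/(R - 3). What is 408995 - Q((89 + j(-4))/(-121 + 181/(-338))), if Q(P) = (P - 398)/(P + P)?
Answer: 85928144655/210236 ≈ 4.0872e+5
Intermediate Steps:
j(R) = 1/(-3 + R)
Q(P) = (-398 + P)/(2*P) (Q(P) = (-398 + P)/((2*P)) = (-398 + P)*(1/(2*P)) = (-398 + P)/(2*P))
408995 - Q((89 + j(-4))/(-121 + 181/(-338))) = 408995 - (-398 + (89 + 1/(-3 - 4))/(-121 + 181/(-338)))/(2*((89 + 1/(-3 - 4))/(-121 + 181/(-338)))) = 408995 - (-398 + (89 + 1/(-7))/(-121 + 181*(-1/338)))/(2*((89 + 1/(-7))/(-121 + 181*(-1/338)))) = 408995 - (-398 + (89 - 1/7)/(-121 - 181/338))/(2*((89 - 1/7)/(-121 - 181/338))) = 408995 - (-398 + 622/(7*(-41079/338)))/(2*(622/(7*(-41079/338)))) = 408995 - (-398 + (622/7)*(-338/41079))/(2*((622/7)*(-338/41079))) = 408995 - (-398 - 210236/287553)/(2*(-210236/287553)) = 408995 - (-287553)*(-114656330)/(2*210236*287553) = 408995 - 1*57328165/210236 = 408995 - 57328165/210236 = 85928144655/210236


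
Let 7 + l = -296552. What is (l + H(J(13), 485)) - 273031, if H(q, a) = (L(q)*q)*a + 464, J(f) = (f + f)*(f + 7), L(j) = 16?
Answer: 3466074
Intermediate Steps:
l = -296559 (l = -7 - 296552 = -296559)
J(f) = 2*f*(7 + f) (J(f) = (2*f)*(7 + f) = 2*f*(7 + f))
H(q, a) = 464 + 16*a*q (H(q, a) = (16*q)*a + 464 = 16*a*q + 464 = 464 + 16*a*q)
(l + H(J(13), 485)) - 273031 = (-296559 + (464 + 16*485*(2*13*(7 + 13)))) - 273031 = (-296559 + (464 + 16*485*(2*13*20))) - 273031 = (-296559 + (464 + 16*485*520)) - 273031 = (-296559 + (464 + 4035200)) - 273031 = (-296559 + 4035664) - 273031 = 3739105 - 273031 = 3466074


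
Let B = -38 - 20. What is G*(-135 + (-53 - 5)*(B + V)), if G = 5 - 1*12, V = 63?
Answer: 2975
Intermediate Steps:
B = -58
G = -7 (G = 5 - 12 = -7)
G*(-135 + (-53 - 5)*(B + V)) = -7*(-135 + (-53 - 5)*(-58 + 63)) = -7*(-135 - 58*5) = -7*(-135 - 290) = -7*(-425) = 2975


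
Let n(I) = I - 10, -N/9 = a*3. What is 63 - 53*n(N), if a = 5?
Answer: 7748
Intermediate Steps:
N = -135 (N = -45*3 = -9*15 = -135)
n(I) = -10 + I
63 - 53*n(N) = 63 - 53*(-10 - 135) = 63 - 53*(-145) = 63 + 7685 = 7748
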